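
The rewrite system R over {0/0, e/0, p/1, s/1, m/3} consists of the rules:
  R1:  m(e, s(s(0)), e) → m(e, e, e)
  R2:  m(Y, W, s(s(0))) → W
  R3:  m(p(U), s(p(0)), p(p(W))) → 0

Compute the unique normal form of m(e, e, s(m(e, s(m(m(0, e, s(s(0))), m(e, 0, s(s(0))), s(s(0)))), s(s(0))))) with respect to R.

1. m(e, e, s(m(e, s(m(m(0, e, s(s(0))), m(e, 0, s(s(0))), s(s(0)))), s(s(0)))))  →  m(e, e, s(s(m(m(0, e, s(s(0))), m(e, 0, s(s(0))), s(s(0))))))   [R2 at 3.1]
2. m(e, e, s(s(m(m(0, e, s(s(0))), m(e, 0, s(s(0))), s(s(0))))))  →  m(e, e, s(s(m(e, 0, s(s(0))))))   [R2 at 3.1.1]
3. m(e, e, s(s(m(e, 0, s(s(0))))))  →  m(e, e, s(s(0)))   [R2 at 3.1.1]
4. m(e, e, s(s(0)))  →  e   [R2 at ε]

e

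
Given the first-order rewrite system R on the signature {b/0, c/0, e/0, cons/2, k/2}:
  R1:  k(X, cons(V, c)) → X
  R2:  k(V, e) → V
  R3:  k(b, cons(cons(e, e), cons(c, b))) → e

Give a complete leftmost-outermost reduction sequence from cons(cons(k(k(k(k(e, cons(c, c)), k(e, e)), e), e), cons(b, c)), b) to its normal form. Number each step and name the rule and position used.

1. cons(cons(k(k(k(k(e, cons(c, c)), k(e, e)), e), e), cons(b, c)), b)  →  cons(cons(k(k(k(e, cons(c, c)), k(e, e)), e), cons(b, c)), b)   [R2 at 1.1]
2. cons(cons(k(k(k(e, cons(c, c)), k(e, e)), e), cons(b, c)), b)  →  cons(cons(k(k(e, cons(c, c)), k(e, e)), cons(b, c)), b)   [R2 at 1.1]
3. cons(cons(k(k(e, cons(c, c)), k(e, e)), cons(b, c)), b)  →  cons(cons(k(e, k(e, e)), cons(b, c)), b)   [R1 at 1.1.1]
4. cons(cons(k(e, k(e, e)), cons(b, c)), b)  →  cons(cons(k(e, e), cons(b, c)), b)   [R2 at 1.1.2]
5. cons(cons(k(e, e), cons(b, c)), b)  →  cons(cons(e, cons(b, c)), b)   [R2 at 1.1]

cons(cons(e, cons(b, c)), b)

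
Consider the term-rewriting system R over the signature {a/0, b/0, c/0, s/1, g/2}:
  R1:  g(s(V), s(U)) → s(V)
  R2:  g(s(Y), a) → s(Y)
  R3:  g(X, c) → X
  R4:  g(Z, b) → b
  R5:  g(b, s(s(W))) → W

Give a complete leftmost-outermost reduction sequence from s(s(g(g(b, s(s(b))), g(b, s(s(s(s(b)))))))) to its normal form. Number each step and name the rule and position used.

s(s(b))

1. s(s(g(g(b, s(s(b))), g(b, s(s(s(s(b))))))))  →  s(s(g(b, g(b, s(s(s(s(b))))))))   [R5 at 1.1.1]
2. s(s(g(b, g(b, s(s(s(s(b))))))))  →  s(s(g(b, s(s(b)))))   [R5 at 1.1.2]
3. s(s(g(b, s(s(b)))))  →  s(s(b))   [R5 at 1.1]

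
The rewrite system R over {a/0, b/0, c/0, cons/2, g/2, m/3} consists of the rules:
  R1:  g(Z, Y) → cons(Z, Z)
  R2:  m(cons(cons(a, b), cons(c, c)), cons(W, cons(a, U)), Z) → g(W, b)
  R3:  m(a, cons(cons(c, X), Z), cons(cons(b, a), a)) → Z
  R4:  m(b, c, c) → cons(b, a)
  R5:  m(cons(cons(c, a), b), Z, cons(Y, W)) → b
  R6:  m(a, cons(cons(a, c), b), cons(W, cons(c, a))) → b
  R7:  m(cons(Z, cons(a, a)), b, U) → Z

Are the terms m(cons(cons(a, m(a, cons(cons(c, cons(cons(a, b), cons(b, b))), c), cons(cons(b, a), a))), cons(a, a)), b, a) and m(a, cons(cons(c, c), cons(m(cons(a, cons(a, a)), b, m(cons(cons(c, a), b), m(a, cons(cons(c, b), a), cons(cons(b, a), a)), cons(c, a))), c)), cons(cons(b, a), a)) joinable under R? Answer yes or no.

Reduce t₁ = m(cons(cons(a, m(a, cons(cons(c, cons(cons(a, b), cons(b, b))), c), cons(cons(b, a), a))), cons(a, a)), b, a):
1. m(cons(cons(a, m(a, cons(cons(c, cons(cons(a, b), cons(b, b))), c), cons(cons(b, a), a))), cons(a, a)), b, a)  →  cons(a, m(a, cons(cons(c, cons(cons(a, b), cons(b, b))), c), cons(cons(b, a), a)))   [R7 at ε]
2. cons(a, m(a, cons(cons(c, cons(cons(a, b), cons(b, b))), c), cons(cons(b, a), a)))  →  cons(a, c)   [R3 at 2]

Reduce t₂ = m(a, cons(cons(c, c), cons(m(cons(a, cons(a, a)), b, m(cons(cons(c, a), b), m(a, cons(cons(c, b), a), cons(cons(b, a), a)), cons(c, a))), c)), cons(cons(b, a), a)):
1. m(a, cons(cons(c, c), cons(m(cons(a, cons(a, a)), b, m(cons(cons(c, a), b), m(a, cons(cons(c, b), a), cons(cons(b, a), a)), cons(c, a))), c)), cons(cons(b, a), a))  →  cons(m(cons(a, cons(a, a)), b, m(cons(cons(c, a), b), m(a, cons(cons(c, b), a), cons(cons(b, a), a)), cons(c, a))), c)   [R3 at ε]
2. cons(m(cons(a, cons(a, a)), b, m(cons(cons(c, a), b), m(a, cons(cons(c, b), a), cons(cons(b, a), a)), cons(c, a))), c)  →  cons(a, c)   [R7 at 1]

yes — NF(t₁) = cons(a, c), NF(t₂) = cons(a, c)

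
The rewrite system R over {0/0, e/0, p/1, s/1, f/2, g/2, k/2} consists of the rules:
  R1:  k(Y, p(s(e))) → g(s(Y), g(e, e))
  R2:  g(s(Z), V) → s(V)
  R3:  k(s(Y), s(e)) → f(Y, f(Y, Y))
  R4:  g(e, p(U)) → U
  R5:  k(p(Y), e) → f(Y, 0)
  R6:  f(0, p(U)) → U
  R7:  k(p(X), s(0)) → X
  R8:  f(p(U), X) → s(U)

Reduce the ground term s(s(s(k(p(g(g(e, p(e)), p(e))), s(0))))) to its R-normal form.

s(s(s(e)))

1. s(s(s(k(p(g(g(e, p(e)), p(e))), s(0)))))  →  s(s(s(g(g(e, p(e)), p(e)))))   [R7 at 1.1.1]
2. s(s(s(g(g(e, p(e)), p(e)))))  →  s(s(s(g(e, p(e)))))   [R4 at 1.1.1.1]
3. s(s(s(g(e, p(e)))))  →  s(s(s(e)))   [R4 at 1.1.1]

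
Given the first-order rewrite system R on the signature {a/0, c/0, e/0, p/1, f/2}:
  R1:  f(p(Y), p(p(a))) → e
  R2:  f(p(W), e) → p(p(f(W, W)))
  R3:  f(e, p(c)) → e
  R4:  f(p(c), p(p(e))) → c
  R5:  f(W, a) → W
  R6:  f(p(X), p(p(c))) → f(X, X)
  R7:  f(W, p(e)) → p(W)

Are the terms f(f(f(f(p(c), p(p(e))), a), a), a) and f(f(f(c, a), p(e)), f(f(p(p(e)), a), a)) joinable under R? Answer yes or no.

Reduce t₁ = f(f(f(f(p(c), p(p(e))), a), a), a):
1. f(f(f(f(p(c), p(p(e))), a), a), a)  →  f(f(f(p(c), p(p(e))), a), a)   [R5 at ε]
2. f(f(f(p(c), p(p(e))), a), a)  →  f(f(p(c), p(p(e))), a)   [R5 at ε]
3. f(f(p(c), p(p(e))), a)  →  f(p(c), p(p(e)))   [R5 at ε]
4. f(p(c), p(p(e)))  →  c   [R4 at ε]

Reduce t₂ = f(f(f(c, a), p(e)), f(f(p(p(e)), a), a)):
1. f(f(f(c, a), p(e)), f(f(p(p(e)), a), a))  →  f(p(f(c, a)), f(f(p(p(e)), a), a))   [R7 at 1]
2. f(p(f(c, a)), f(f(p(p(e)), a), a))  →  f(p(c), f(f(p(p(e)), a), a))   [R5 at 1.1]
3. f(p(c), f(f(p(p(e)), a), a))  →  f(p(c), f(p(p(e)), a))   [R5 at 2]
4. f(p(c), f(p(p(e)), a))  →  f(p(c), p(p(e)))   [R5 at 2]
5. f(p(c), p(p(e)))  →  c   [R4 at ε]

yes — NF(t₁) = c, NF(t₂) = c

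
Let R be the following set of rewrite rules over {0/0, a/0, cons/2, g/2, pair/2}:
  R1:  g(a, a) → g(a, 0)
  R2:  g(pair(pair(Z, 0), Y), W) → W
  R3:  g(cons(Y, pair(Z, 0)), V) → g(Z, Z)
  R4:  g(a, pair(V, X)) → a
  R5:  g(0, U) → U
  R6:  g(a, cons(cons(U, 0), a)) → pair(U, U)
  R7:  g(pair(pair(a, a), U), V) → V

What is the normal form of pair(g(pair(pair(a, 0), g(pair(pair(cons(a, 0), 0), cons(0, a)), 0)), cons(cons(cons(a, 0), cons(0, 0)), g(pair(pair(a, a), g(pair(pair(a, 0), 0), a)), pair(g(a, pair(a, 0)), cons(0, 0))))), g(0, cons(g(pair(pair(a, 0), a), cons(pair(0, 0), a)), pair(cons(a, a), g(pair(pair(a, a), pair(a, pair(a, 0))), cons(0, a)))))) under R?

pair(cons(cons(cons(a, 0), cons(0, 0)), pair(a, cons(0, 0))), cons(cons(pair(0, 0), a), pair(cons(a, a), cons(0, a))))

1. pair(g(pair(pair(a, 0), g(pair(pair(cons(a, 0), 0), cons(0, a)), 0)), cons(cons(cons(a, 0), cons(0, 0)), g(pair(pair(a, a), g(pair(pair(a, 0), 0), a)), pair(g(a, pair(a, 0)), cons(0, 0))))), g(0, cons(g(pair(pair(a, 0), a), cons(pair(0, 0), a)), pair(cons(a, a), g(pair(pair(a, a), pair(a, pair(a, 0))), cons(0, a))))))  →  pair(cons(cons(cons(a, 0), cons(0, 0)), g(pair(pair(a, a), g(pair(pair(a, 0), 0), a)), pair(g(a, pair(a, 0)), cons(0, 0)))), g(0, cons(g(pair(pair(a, 0), a), cons(pair(0, 0), a)), pair(cons(a, a), g(pair(pair(a, a), pair(a, pair(a, 0))), cons(0, a))))))   [R2 at 1]
2. pair(cons(cons(cons(a, 0), cons(0, 0)), g(pair(pair(a, a), g(pair(pair(a, 0), 0), a)), pair(g(a, pair(a, 0)), cons(0, 0)))), g(0, cons(g(pair(pair(a, 0), a), cons(pair(0, 0), a)), pair(cons(a, a), g(pair(pair(a, a), pair(a, pair(a, 0))), cons(0, a))))))  →  pair(cons(cons(cons(a, 0), cons(0, 0)), pair(g(a, pair(a, 0)), cons(0, 0))), g(0, cons(g(pair(pair(a, 0), a), cons(pair(0, 0), a)), pair(cons(a, a), g(pair(pair(a, a), pair(a, pair(a, 0))), cons(0, a))))))   [R7 at 1.2]
3. pair(cons(cons(cons(a, 0), cons(0, 0)), pair(g(a, pair(a, 0)), cons(0, 0))), g(0, cons(g(pair(pair(a, 0), a), cons(pair(0, 0), a)), pair(cons(a, a), g(pair(pair(a, a), pair(a, pair(a, 0))), cons(0, a))))))  →  pair(cons(cons(cons(a, 0), cons(0, 0)), pair(a, cons(0, 0))), g(0, cons(g(pair(pair(a, 0), a), cons(pair(0, 0), a)), pair(cons(a, a), g(pair(pair(a, a), pair(a, pair(a, 0))), cons(0, a))))))   [R4 at 1.2.1]
4. pair(cons(cons(cons(a, 0), cons(0, 0)), pair(a, cons(0, 0))), g(0, cons(g(pair(pair(a, 0), a), cons(pair(0, 0), a)), pair(cons(a, a), g(pair(pair(a, a), pair(a, pair(a, 0))), cons(0, a))))))  →  pair(cons(cons(cons(a, 0), cons(0, 0)), pair(a, cons(0, 0))), cons(g(pair(pair(a, 0), a), cons(pair(0, 0), a)), pair(cons(a, a), g(pair(pair(a, a), pair(a, pair(a, 0))), cons(0, a)))))   [R5 at 2]
5. pair(cons(cons(cons(a, 0), cons(0, 0)), pair(a, cons(0, 0))), cons(g(pair(pair(a, 0), a), cons(pair(0, 0), a)), pair(cons(a, a), g(pair(pair(a, a), pair(a, pair(a, 0))), cons(0, a)))))  →  pair(cons(cons(cons(a, 0), cons(0, 0)), pair(a, cons(0, 0))), cons(cons(pair(0, 0), a), pair(cons(a, a), g(pair(pair(a, a), pair(a, pair(a, 0))), cons(0, a)))))   [R2 at 2.1]
6. pair(cons(cons(cons(a, 0), cons(0, 0)), pair(a, cons(0, 0))), cons(cons(pair(0, 0), a), pair(cons(a, a), g(pair(pair(a, a), pair(a, pair(a, 0))), cons(0, a)))))  →  pair(cons(cons(cons(a, 0), cons(0, 0)), pair(a, cons(0, 0))), cons(cons(pair(0, 0), a), pair(cons(a, a), cons(0, a))))   [R7 at 2.2.2]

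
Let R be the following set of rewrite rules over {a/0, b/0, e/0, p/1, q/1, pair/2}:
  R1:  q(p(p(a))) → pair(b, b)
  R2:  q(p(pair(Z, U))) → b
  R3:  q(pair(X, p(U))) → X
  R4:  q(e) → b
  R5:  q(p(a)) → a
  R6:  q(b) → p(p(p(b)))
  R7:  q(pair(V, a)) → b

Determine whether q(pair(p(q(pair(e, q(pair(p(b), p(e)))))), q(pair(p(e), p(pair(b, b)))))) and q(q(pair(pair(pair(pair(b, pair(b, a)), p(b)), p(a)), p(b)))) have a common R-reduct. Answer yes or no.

no — NF(t₁) = p(e), NF(t₂) = pair(pair(b, pair(b, a)), p(b))

Reduce t₁ = q(pair(p(q(pair(e, q(pair(p(b), p(e)))))), q(pair(p(e), p(pair(b, b)))))):
1. q(pair(p(q(pair(e, q(pair(p(b), p(e)))))), q(pair(p(e), p(pair(b, b))))))  →  q(pair(p(q(pair(e, p(b)))), q(pair(p(e), p(pair(b, b))))))   [R3 at 1.1.1.1.2]
2. q(pair(p(q(pair(e, p(b)))), q(pair(p(e), p(pair(b, b))))))  →  q(pair(p(e), q(pair(p(e), p(pair(b, b))))))   [R3 at 1.1.1]
3. q(pair(p(e), q(pair(p(e), p(pair(b, b))))))  →  q(pair(p(e), p(e)))   [R3 at 1.2]
4. q(pair(p(e), p(e)))  →  p(e)   [R3 at ε]

Reduce t₂ = q(q(pair(pair(pair(pair(b, pair(b, a)), p(b)), p(a)), p(b)))):
1. q(q(pair(pair(pair(pair(b, pair(b, a)), p(b)), p(a)), p(b))))  →  q(pair(pair(pair(b, pair(b, a)), p(b)), p(a)))   [R3 at 1]
2. q(pair(pair(pair(b, pair(b, a)), p(b)), p(a)))  →  pair(pair(b, pair(b, a)), p(b))   [R3 at ε]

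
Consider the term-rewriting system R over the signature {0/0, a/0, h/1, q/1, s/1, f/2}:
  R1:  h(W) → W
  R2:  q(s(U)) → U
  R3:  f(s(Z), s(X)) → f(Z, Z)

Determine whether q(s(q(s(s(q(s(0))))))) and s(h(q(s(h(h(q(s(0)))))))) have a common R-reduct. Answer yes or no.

Reduce t₁ = q(s(q(s(s(q(s(0))))))):
1. q(s(q(s(s(q(s(0)))))))  →  q(s(s(q(s(0)))))   [R2 at ε]
2. q(s(s(q(s(0)))))  →  s(q(s(0)))   [R2 at ε]
3. s(q(s(0)))  →  s(0)   [R2 at 1]

Reduce t₂ = s(h(q(s(h(h(q(s(0)))))))):
1. s(h(q(s(h(h(q(s(0))))))))  →  s(q(s(h(h(q(s(0)))))))   [R1 at 1]
2. s(q(s(h(h(q(s(0)))))))  →  s(h(h(q(s(0)))))   [R2 at 1]
3. s(h(h(q(s(0)))))  →  s(h(q(s(0))))   [R1 at 1]
4. s(h(q(s(0))))  →  s(q(s(0)))   [R1 at 1]
5. s(q(s(0)))  →  s(0)   [R2 at 1]

yes — NF(t₁) = s(0), NF(t₂) = s(0)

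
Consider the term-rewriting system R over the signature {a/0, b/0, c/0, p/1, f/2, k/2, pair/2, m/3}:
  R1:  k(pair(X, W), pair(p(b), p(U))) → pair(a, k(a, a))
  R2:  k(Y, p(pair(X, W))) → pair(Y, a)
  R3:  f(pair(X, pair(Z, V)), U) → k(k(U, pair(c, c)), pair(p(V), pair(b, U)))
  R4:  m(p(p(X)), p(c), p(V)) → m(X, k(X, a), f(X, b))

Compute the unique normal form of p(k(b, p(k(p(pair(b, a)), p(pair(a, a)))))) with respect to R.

p(pair(b, a))

1. p(k(b, p(k(p(pair(b, a)), p(pair(a, a))))))  →  p(k(b, p(pair(p(pair(b, a)), a))))   [R2 at 1.2.1]
2. p(k(b, p(pair(p(pair(b, a)), a))))  →  p(pair(b, a))   [R2 at 1]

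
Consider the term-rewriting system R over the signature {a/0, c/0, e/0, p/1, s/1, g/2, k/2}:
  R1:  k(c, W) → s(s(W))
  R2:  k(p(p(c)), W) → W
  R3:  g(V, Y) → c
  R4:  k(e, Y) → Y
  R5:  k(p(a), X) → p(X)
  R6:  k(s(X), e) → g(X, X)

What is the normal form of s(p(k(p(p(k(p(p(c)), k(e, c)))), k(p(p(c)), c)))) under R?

s(p(c))

1. s(p(k(p(p(k(p(p(c)), k(e, c)))), k(p(p(c)), c))))  →  s(p(k(p(p(k(e, c))), k(p(p(c)), c))))   [R2 at 1.1.1.1.1]
2. s(p(k(p(p(k(e, c))), k(p(p(c)), c))))  →  s(p(k(p(p(c)), k(p(p(c)), c))))   [R4 at 1.1.1.1.1]
3. s(p(k(p(p(c)), k(p(p(c)), c))))  →  s(p(k(p(p(c)), c)))   [R2 at 1.1]
4. s(p(k(p(p(c)), c)))  →  s(p(c))   [R2 at 1.1]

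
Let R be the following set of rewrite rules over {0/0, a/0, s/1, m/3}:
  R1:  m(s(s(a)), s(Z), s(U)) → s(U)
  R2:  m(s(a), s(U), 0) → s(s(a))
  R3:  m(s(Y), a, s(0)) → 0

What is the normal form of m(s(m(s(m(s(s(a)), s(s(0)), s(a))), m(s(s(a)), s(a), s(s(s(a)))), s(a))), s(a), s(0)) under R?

s(0)

1. m(s(m(s(m(s(s(a)), s(s(0)), s(a))), m(s(s(a)), s(a), s(s(s(a)))), s(a))), s(a), s(0))  →  m(s(m(s(s(a)), m(s(s(a)), s(a), s(s(s(a)))), s(a))), s(a), s(0))   [R1 at 1.1.1.1]
2. m(s(m(s(s(a)), m(s(s(a)), s(a), s(s(s(a)))), s(a))), s(a), s(0))  →  m(s(m(s(s(a)), s(s(s(a))), s(a))), s(a), s(0))   [R1 at 1.1.2]
3. m(s(m(s(s(a)), s(s(s(a))), s(a))), s(a), s(0))  →  m(s(s(a)), s(a), s(0))   [R1 at 1.1]
4. m(s(s(a)), s(a), s(0))  →  s(0)   [R1 at ε]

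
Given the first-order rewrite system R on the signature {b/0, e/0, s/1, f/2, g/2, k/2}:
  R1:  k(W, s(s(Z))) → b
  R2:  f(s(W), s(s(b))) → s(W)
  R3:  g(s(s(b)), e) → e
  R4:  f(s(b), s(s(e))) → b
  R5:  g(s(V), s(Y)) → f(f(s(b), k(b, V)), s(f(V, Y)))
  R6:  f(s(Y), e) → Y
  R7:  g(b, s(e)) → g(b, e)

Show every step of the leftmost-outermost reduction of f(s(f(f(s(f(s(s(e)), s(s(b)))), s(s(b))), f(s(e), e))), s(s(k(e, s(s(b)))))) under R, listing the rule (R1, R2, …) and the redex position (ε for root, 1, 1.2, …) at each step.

s(s(s(e)))

1. f(s(f(f(s(f(s(s(e)), s(s(b)))), s(s(b))), f(s(e), e))), s(s(k(e, s(s(b))))))  →  f(s(f(s(f(s(s(e)), s(s(b)))), f(s(e), e))), s(s(k(e, s(s(b))))))   [R2 at 1.1.1]
2. f(s(f(s(f(s(s(e)), s(s(b)))), f(s(e), e))), s(s(k(e, s(s(b))))))  →  f(s(f(s(s(s(e))), f(s(e), e))), s(s(k(e, s(s(b))))))   [R2 at 1.1.1.1]
3. f(s(f(s(s(s(e))), f(s(e), e))), s(s(k(e, s(s(b))))))  →  f(s(f(s(s(s(e))), e)), s(s(k(e, s(s(b))))))   [R6 at 1.1.2]
4. f(s(f(s(s(s(e))), e)), s(s(k(e, s(s(b))))))  →  f(s(s(s(e))), s(s(k(e, s(s(b))))))   [R6 at 1.1]
5. f(s(s(s(e))), s(s(k(e, s(s(b))))))  →  f(s(s(s(e))), s(s(b)))   [R1 at 2.1.1]
6. f(s(s(s(e))), s(s(b)))  →  s(s(s(e)))   [R2 at ε]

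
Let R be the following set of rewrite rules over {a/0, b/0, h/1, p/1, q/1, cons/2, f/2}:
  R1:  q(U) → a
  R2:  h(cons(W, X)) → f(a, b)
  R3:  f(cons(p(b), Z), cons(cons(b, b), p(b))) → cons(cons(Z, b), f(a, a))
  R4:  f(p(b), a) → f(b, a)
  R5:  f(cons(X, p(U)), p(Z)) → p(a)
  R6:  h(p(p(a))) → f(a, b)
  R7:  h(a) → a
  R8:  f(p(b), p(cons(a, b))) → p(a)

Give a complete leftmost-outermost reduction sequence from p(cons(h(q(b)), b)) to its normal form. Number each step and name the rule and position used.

1. p(cons(h(q(b)), b))  →  p(cons(h(a), b))   [R1 at 1.1.1]
2. p(cons(h(a), b))  →  p(cons(a, b))   [R7 at 1.1]

p(cons(a, b))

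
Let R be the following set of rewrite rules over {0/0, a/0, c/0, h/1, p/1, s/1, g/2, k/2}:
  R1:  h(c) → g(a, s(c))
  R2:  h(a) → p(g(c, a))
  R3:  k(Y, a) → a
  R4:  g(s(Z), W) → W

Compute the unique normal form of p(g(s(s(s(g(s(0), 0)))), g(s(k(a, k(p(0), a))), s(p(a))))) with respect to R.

p(s(p(a)))

1. p(g(s(s(s(g(s(0), 0)))), g(s(k(a, k(p(0), a))), s(p(a)))))  →  p(g(s(k(a, k(p(0), a))), s(p(a))))   [R4 at 1]
2. p(g(s(k(a, k(p(0), a))), s(p(a))))  →  p(s(p(a)))   [R4 at 1]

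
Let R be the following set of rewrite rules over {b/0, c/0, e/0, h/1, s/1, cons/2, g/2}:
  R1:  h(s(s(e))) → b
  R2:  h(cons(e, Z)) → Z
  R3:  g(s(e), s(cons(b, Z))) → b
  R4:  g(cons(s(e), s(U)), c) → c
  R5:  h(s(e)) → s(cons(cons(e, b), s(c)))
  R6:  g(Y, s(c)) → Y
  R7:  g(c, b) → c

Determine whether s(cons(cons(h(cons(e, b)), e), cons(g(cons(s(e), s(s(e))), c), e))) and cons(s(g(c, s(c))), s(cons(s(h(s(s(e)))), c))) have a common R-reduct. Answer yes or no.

no — NF(t₁) = s(cons(cons(b, e), cons(c, e))), NF(t₂) = cons(s(c), s(cons(s(b), c)))

Reduce t₁ = s(cons(cons(h(cons(e, b)), e), cons(g(cons(s(e), s(s(e))), c), e))):
1. s(cons(cons(h(cons(e, b)), e), cons(g(cons(s(e), s(s(e))), c), e)))  →  s(cons(cons(b, e), cons(g(cons(s(e), s(s(e))), c), e)))   [R2 at 1.1.1]
2. s(cons(cons(b, e), cons(g(cons(s(e), s(s(e))), c), e)))  →  s(cons(cons(b, e), cons(c, e)))   [R4 at 1.2.1]

Reduce t₂ = cons(s(g(c, s(c))), s(cons(s(h(s(s(e)))), c))):
1. cons(s(g(c, s(c))), s(cons(s(h(s(s(e)))), c)))  →  cons(s(c), s(cons(s(h(s(s(e)))), c)))   [R6 at 1.1]
2. cons(s(c), s(cons(s(h(s(s(e)))), c)))  →  cons(s(c), s(cons(s(b), c)))   [R1 at 2.1.1.1]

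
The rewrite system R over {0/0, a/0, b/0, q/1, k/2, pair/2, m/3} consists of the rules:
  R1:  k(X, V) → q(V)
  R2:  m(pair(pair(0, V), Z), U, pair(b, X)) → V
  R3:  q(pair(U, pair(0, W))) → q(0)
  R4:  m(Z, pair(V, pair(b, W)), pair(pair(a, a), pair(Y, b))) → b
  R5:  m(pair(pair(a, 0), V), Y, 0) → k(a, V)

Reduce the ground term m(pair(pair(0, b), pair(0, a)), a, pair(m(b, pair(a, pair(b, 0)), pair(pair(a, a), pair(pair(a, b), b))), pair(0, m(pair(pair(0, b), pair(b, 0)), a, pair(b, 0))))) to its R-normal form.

1. m(pair(pair(0, b), pair(0, a)), a, pair(m(b, pair(a, pair(b, 0)), pair(pair(a, a), pair(pair(a, b), b))), pair(0, m(pair(pair(0, b), pair(b, 0)), a, pair(b, 0)))))  →  m(pair(pair(0, b), pair(0, a)), a, pair(b, pair(0, m(pair(pair(0, b), pair(b, 0)), a, pair(b, 0)))))   [R4 at 3.1]
2. m(pair(pair(0, b), pair(0, a)), a, pair(b, pair(0, m(pair(pair(0, b), pair(b, 0)), a, pair(b, 0)))))  →  b   [R2 at ε]

b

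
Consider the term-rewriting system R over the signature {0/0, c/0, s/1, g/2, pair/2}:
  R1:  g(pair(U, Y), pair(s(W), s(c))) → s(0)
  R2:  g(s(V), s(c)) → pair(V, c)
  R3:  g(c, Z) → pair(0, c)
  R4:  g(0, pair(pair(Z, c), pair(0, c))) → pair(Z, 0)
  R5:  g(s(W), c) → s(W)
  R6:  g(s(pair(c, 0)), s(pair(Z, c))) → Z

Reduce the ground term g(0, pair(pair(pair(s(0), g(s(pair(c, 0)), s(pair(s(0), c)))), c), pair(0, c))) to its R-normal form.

1. g(0, pair(pair(pair(s(0), g(s(pair(c, 0)), s(pair(s(0), c)))), c), pair(0, c)))  →  pair(pair(s(0), g(s(pair(c, 0)), s(pair(s(0), c)))), 0)   [R4 at ε]
2. pair(pair(s(0), g(s(pair(c, 0)), s(pair(s(0), c)))), 0)  →  pair(pair(s(0), s(0)), 0)   [R6 at 1.2]

pair(pair(s(0), s(0)), 0)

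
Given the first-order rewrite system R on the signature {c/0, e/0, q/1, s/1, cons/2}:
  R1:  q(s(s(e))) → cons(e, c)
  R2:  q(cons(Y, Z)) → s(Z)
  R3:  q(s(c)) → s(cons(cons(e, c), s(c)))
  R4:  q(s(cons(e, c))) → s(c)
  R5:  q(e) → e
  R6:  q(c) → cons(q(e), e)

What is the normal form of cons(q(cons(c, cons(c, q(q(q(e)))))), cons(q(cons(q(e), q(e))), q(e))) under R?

cons(s(cons(c, e)), cons(s(e), e))

1. cons(q(cons(c, cons(c, q(q(q(e)))))), cons(q(cons(q(e), q(e))), q(e)))  →  cons(s(cons(c, q(q(q(e))))), cons(q(cons(q(e), q(e))), q(e)))   [R2 at 1]
2. cons(s(cons(c, q(q(q(e))))), cons(q(cons(q(e), q(e))), q(e)))  →  cons(s(cons(c, q(q(e)))), cons(q(cons(q(e), q(e))), q(e)))   [R5 at 1.1.2.1.1]
3. cons(s(cons(c, q(q(e)))), cons(q(cons(q(e), q(e))), q(e)))  →  cons(s(cons(c, q(e))), cons(q(cons(q(e), q(e))), q(e)))   [R5 at 1.1.2.1]
4. cons(s(cons(c, q(e))), cons(q(cons(q(e), q(e))), q(e)))  →  cons(s(cons(c, e)), cons(q(cons(q(e), q(e))), q(e)))   [R5 at 1.1.2]
5. cons(s(cons(c, e)), cons(q(cons(q(e), q(e))), q(e)))  →  cons(s(cons(c, e)), cons(s(q(e)), q(e)))   [R2 at 2.1]
6. cons(s(cons(c, e)), cons(s(q(e)), q(e)))  →  cons(s(cons(c, e)), cons(s(e), q(e)))   [R5 at 2.1.1]
7. cons(s(cons(c, e)), cons(s(e), q(e)))  →  cons(s(cons(c, e)), cons(s(e), e))   [R5 at 2.2]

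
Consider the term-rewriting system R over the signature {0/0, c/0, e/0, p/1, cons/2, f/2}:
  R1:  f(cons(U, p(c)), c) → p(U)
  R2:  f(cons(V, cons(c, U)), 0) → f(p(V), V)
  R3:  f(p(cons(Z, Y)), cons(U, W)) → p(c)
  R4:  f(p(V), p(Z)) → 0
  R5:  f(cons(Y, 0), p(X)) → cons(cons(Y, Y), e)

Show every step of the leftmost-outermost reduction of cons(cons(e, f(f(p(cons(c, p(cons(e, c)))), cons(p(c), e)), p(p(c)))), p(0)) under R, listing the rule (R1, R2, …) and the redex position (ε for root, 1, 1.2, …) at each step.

1. cons(cons(e, f(f(p(cons(c, p(cons(e, c)))), cons(p(c), e)), p(p(c)))), p(0))  →  cons(cons(e, f(p(c), p(p(c)))), p(0))   [R3 at 1.2.1]
2. cons(cons(e, f(p(c), p(p(c)))), p(0))  →  cons(cons(e, 0), p(0))   [R4 at 1.2]

cons(cons(e, 0), p(0))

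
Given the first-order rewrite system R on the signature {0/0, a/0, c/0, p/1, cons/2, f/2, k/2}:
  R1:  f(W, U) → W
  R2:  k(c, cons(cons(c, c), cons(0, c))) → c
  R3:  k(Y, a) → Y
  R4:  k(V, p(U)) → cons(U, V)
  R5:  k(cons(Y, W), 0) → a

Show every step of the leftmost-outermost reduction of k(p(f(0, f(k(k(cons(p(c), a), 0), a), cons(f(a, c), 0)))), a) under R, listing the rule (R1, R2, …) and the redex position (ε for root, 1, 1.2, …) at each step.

1. k(p(f(0, f(k(k(cons(p(c), a), 0), a), cons(f(a, c), 0)))), a)  →  p(f(0, f(k(k(cons(p(c), a), 0), a), cons(f(a, c), 0))))   [R3 at ε]
2. p(f(0, f(k(k(cons(p(c), a), 0), a), cons(f(a, c), 0))))  →  p(0)   [R1 at 1]

p(0)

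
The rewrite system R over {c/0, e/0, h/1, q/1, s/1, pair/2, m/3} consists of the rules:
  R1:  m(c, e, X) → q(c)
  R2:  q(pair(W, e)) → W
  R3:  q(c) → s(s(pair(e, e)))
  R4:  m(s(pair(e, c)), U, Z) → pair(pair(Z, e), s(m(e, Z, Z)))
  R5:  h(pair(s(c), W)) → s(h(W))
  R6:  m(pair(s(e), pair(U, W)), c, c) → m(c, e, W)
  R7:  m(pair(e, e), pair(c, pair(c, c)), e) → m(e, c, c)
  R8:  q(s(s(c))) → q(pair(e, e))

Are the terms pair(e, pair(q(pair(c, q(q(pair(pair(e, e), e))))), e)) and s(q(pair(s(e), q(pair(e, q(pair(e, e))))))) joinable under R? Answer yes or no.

Reduce t₁ = pair(e, pair(q(pair(c, q(q(pair(pair(e, e), e))))), e)):
1. pair(e, pair(q(pair(c, q(q(pair(pair(e, e), e))))), e))  →  pair(e, pair(q(pair(c, q(pair(e, e)))), e))   [R2 at 2.1.1.2.1]
2. pair(e, pair(q(pair(c, q(pair(e, e)))), e))  →  pair(e, pair(q(pair(c, e)), e))   [R2 at 2.1.1.2]
3. pair(e, pair(q(pair(c, e)), e))  →  pair(e, pair(c, e))   [R2 at 2.1]

Reduce t₂ = s(q(pair(s(e), q(pair(e, q(pair(e, e))))))):
1. s(q(pair(s(e), q(pair(e, q(pair(e, e)))))))  →  s(q(pair(s(e), q(pair(e, e)))))   [R2 at 1.1.2.1.2]
2. s(q(pair(s(e), q(pair(e, e)))))  →  s(q(pair(s(e), e)))   [R2 at 1.1.2]
3. s(q(pair(s(e), e)))  →  s(s(e))   [R2 at 1]

no — NF(t₁) = pair(e, pair(c, e)), NF(t₂) = s(s(e))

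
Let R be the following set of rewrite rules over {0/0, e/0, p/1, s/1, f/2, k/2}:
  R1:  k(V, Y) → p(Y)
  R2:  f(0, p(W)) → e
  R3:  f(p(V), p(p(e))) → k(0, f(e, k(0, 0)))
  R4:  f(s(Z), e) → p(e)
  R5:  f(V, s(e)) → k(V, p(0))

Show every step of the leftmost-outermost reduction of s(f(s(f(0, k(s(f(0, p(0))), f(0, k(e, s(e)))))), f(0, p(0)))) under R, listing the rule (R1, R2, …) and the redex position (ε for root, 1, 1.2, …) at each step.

1. s(f(s(f(0, k(s(f(0, p(0))), f(0, k(e, s(e)))))), f(0, p(0))))  →  s(f(s(f(0, p(f(0, k(e, s(e)))))), f(0, p(0))))   [R1 at 1.1.1.2]
2. s(f(s(f(0, p(f(0, k(e, s(e)))))), f(0, p(0))))  →  s(f(s(e), f(0, p(0))))   [R2 at 1.1.1]
3. s(f(s(e), f(0, p(0))))  →  s(f(s(e), e))   [R2 at 1.2]
4. s(f(s(e), e))  →  s(p(e))   [R4 at 1]

s(p(e))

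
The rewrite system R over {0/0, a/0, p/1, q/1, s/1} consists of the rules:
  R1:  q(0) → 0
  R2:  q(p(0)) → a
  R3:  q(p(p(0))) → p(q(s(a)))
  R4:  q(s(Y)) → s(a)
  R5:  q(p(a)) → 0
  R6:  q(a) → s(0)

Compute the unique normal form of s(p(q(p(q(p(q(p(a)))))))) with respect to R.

s(p(0))

1. s(p(q(p(q(p(q(p(a))))))))  →  s(p(q(p(q(p(0))))))   [R5 at 1.1.1.1.1.1]
2. s(p(q(p(q(p(0))))))  →  s(p(q(p(a))))   [R2 at 1.1.1.1]
3. s(p(q(p(a))))  →  s(p(0))   [R5 at 1.1]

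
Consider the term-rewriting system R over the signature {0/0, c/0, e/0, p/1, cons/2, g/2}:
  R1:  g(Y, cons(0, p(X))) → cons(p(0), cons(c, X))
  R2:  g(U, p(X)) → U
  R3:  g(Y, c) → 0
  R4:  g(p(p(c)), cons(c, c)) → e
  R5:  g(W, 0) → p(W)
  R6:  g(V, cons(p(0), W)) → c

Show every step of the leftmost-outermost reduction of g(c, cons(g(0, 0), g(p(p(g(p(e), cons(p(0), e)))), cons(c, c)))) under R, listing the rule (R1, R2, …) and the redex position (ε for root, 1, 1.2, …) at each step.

1. g(c, cons(g(0, 0), g(p(p(g(p(e), cons(p(0), e)))), cons(c, c))))  →  g(c, cons(p(0), g(p(p(g(p(e), cons(p(0), e)))), cons(c, c))))   [R5 at 2.1]
2. g(c, cons(p(0), g(p(p(g(p(e), cons(p(0), e)))), cons(c, c))))  →  c   [R6 at ε]

c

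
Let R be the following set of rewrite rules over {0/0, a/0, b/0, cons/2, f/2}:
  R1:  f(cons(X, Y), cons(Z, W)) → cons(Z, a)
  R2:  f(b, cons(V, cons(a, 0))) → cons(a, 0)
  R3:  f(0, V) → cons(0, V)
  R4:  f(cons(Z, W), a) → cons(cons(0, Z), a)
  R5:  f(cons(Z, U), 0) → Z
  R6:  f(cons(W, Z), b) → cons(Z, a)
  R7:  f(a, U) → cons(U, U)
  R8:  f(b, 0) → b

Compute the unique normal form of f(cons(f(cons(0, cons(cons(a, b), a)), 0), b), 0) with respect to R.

0

1. f(cons(f(cons(0, cons(cons(a, b), a)), 0), b), 0)  →  f(cons(0, cons(cons(a, b), a)), 0)   [R5 at ε]
2. f(cons(0, cons(cons(a, b), a)), 0)  →  0   [R5 at ε]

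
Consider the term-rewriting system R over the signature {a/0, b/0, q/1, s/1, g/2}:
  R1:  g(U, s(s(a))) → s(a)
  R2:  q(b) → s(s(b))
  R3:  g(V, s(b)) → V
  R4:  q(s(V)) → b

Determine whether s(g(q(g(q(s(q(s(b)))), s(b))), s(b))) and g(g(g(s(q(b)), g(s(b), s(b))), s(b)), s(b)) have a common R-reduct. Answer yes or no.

Reduce t₁ = s(g(q(g(q(s(q(s(b)))), s(b))), s(b))):
1. s(g(q(g(q(s(q(s(b)))), s(b))), s(b)))  →  s(q(g(q(s(q(s(b)))), s(b))))   [R3 at 1]
2. s(q(g(q(s(q(s(b)))), s(b))))  →  s(q(q(s(q(s(b))))))   [R3 at 1.1]
3. s(q(q(s(q(s(b))))))  →  s(q(b))   [R4 at 1.1]
4. s(q(b))  →  s(s(s(b)))   [R2 at 1]

Reduce t₂ = g(g(g(s(q(b)), g(s(b), s(b))), s(b)), s(b)):
1. g(g(g(s(q(b)), g(s(b), s(b))), s(b)), s(b))  →  g(g(s(q(b)), g(s(b), s(b))), s(b))   [R3 at ε]
2. g(g(s(q(b)), g(s(b), s(b))), s(b))  →  g(s(q(b)), g(s(b), s(b)))   [R3 at ε]
3. g(s(q(b)), g(s(b), s(b)))  →  g(s(s(s(b))), g(s(b), s(b)))   [R2 at 1.1]
4. g(s(s(s(b))), g(s(b), s(b)))  →  g(s(s(s(b))), s(b))   [R3 at 2]
5. g(s(s(s(b))), s(b))  →  s(s(s(b)))   [R3 at ε]

yes — NF(t₁) = s(s(s(b))), NF(t₂) = s(s(s(b)))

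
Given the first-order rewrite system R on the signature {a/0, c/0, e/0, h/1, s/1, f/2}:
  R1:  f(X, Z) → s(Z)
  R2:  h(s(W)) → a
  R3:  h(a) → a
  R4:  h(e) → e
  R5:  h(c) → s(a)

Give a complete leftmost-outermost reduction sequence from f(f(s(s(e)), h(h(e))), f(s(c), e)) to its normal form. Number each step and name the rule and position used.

1. f(f(s(s(e)), h(h(e))), f(s(c), e))  →  s(f(s(c), e))   [R1 at ε]
2. s(f(s(c), e))  →  s(s(e))   [R1 at 1]

s(s(e))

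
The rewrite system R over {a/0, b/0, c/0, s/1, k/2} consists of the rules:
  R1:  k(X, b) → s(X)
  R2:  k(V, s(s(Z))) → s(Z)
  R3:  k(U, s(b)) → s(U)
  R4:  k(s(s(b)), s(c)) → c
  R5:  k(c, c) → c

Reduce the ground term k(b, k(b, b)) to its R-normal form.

s(b)

1. k(b, k(b, b))  →  k(b, s(b))   [R1 at 2]
2. k(b, s(b))  →  s(b)   [R3 at ε]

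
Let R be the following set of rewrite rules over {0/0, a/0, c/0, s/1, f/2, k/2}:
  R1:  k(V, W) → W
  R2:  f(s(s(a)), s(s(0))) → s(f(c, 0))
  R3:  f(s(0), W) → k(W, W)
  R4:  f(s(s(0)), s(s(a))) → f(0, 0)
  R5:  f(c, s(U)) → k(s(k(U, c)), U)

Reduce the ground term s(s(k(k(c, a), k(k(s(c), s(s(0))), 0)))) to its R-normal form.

s(s(0))

1. s(s(k(k(c, a), k(k(s(c), s(s(0))), 0))))  →  s(s(k(k(s(c), s(s(0))), 0)))   [R1 at 1.1]
2. s(s(k(k(s(c), s(s(0))), 0)))  →  s(s(0))   [R1 at 1.1]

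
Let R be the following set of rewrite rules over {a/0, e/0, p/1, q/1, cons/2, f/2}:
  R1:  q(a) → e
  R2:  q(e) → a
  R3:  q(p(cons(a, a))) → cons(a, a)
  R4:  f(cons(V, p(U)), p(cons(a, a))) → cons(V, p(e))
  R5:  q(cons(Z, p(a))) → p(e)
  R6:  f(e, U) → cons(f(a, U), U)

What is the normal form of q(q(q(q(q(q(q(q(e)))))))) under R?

1. q(q(q(q(q(q(q(q(e))))))))  →  q(q(q(q(q(q(q(a)))))))   [R2 at 1.1.1.1.1.1.1]
2. q(q(q(q(q(q(q(a)))))))  →  q(q(q(q(q(q(e))))))   [R1 at 1.1.1.1.1.1]
3. q(q(q(q(q(q(e))))))  →  q(q(q(q(q(a)))))   [R2 at 1.1.1.1.1]
4. q(q(q(q(q(a)))))  →  q(q(q(q(e))))   [R1 at 1.1.1.1]
5. q(q(q(q(e))))  →  q(q(q(a)))   [R2 at 1.1.1]
6. q(q(q(a)))  →  q(q(e))   [R1 at 1.1]
7. q(q(e))  →  q(a)   [R2 at 1]
8. q(a)  →  e   [R1 at ε]

e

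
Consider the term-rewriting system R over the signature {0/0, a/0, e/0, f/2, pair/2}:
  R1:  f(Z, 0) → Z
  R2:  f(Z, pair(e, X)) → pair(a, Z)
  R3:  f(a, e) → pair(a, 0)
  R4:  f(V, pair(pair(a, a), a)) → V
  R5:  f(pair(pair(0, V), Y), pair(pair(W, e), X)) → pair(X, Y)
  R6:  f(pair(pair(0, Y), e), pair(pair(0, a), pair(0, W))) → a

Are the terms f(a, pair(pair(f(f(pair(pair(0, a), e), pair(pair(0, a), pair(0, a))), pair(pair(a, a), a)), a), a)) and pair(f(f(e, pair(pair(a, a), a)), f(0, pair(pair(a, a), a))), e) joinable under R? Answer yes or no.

no — NF(t₁) = a, NF(t₂) = pair(e, e)

Reduce t₁ = f(a, pair(pair(f(f(pair(pair(0, a), e), pair(pair(0, a), pair(0, a))), pair(pair(a, a), a)), a), a)):
1. f(a, pair(pair(f(f(pair(pair(0, a), e), pair(pair(0, a), pair(0, a))), pair(pair(a, a), a)), a), a))  →  f(a, pair(pair(f(pair(pair(0, a), e), pair(pair(0, a), pair(0, a))), a), a))   [R4 at 2.1.1]
2. f(a, pair(pair(f(pair(pair(0, a), e), pair(pair(0, a), pair(0, a))), a), a))  →  f(a, pair(pair(a, a), a))   [R6 at 2.1.1]
3. f(a, pair(pair(a, a), a))  →  a   [R4 at ε]

Reduce t₂ = pair(f(f(e, pair(pair(a, a), a)), f(0, pair(pair(a, a), a))), e):
1. pair(f(f(e, pair(pair(a, a), a)), f(0, pair(pair(a, a), a))), e)  →  pair(f(e, f(0, pair(pair(a, a), a))), e)   [R4 at 1.1]
2. pair(f(e, f(0, pair(pair(a, a), a))), e)  →  pair(f(e, 0), e)   [R4 at 1.2]
3. pair(f(e, 0), e)  →  pair(e, e)   [R1 at 1]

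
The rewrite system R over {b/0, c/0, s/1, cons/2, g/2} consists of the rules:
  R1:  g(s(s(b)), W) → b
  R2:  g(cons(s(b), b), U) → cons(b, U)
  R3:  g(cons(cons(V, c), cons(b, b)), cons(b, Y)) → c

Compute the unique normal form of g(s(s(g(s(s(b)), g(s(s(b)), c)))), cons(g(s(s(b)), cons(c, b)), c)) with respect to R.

1. g(s(s(g(s(s(b)), g(s(s(b)), c)))), cons(g(s(s(b)), cons(c, b)), c))  →  g(s(s(b)), cons(g(s(s(b)), cons(c, b)), c))   [R1 at 1.1.1]
2. g(s(s(b)), cons(g(s(s(b)), cons(c, b)), c))  →  b   [R1 at ε]

b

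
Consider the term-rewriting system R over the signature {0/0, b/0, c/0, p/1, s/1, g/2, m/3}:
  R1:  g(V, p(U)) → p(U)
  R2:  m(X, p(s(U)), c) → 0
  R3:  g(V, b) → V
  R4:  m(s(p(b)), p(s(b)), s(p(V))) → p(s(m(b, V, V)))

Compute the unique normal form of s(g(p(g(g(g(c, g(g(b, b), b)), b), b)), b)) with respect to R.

1. s(g(p(g(g(g(c, g(g(b, b), b)), b), b)), b))  →  s(p(g(g(g(c, g(g(b, b), b)), b), b)))   [R3 at 1]
2. s(p(g(g(g(c, g(g(b, b), b)), b), b)))  →  s(p(g(g(c, g(g(b, b), b)), b)))   [R3 at 1.1]
3. s(p(g(g(c, g(g(b, b), b)), b)))  →  s(p(g(c, g(g(b, b), b))))   [R3 at 1.1]
4. s(p(g(c, g(g(b, b), b))))  →  s(p(g(c, g(b, b))))   [R3 at 1.1.2]
5. s(p(g(c, g(b, b))))  →  s(p(g(c, b)))   [R3 at 1.1.2]
6. s(p(g(c, b)))  →  s(p(c))   [R3 at 1.1]

s(p(c))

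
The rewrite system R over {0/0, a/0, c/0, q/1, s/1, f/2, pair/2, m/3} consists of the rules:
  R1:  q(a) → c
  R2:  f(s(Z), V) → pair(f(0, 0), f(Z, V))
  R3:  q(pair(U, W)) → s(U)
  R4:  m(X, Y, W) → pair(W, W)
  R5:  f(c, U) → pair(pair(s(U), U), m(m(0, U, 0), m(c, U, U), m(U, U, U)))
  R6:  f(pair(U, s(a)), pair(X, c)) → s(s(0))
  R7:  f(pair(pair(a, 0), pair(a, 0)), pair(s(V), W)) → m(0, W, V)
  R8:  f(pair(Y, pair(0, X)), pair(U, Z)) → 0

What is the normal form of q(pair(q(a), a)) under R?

1. q(pair(q(a), a))  →  s(q(a))   [R3 at ε]
2. s(q(a))  →  s(c)   [R1 at 1]

s(c)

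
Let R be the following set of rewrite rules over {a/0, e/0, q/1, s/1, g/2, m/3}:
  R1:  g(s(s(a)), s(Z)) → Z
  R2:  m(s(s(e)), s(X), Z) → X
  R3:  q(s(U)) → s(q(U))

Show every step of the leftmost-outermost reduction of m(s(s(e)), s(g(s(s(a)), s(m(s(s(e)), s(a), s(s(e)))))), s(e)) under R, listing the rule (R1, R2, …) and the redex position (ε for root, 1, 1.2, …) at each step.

a

1. m(s(s(e)), s(g(s(s(a)), s(m(s(s(e)), s(a), s(s(e)))))), s(e))  →  g(s(s(a)), s(m(s(s(e)), s(a), s(s(e)))))   [R2 at ε]
2. g(s(s(a)), s(m(s(s(e)), s(a), s(s(e)))))  →  m(s(s(e)), s(a), s(s(e)))   [R1 at ε]
3. m(s(s(e)), s(a), s(s(e)))  →  a   [R2 at ε]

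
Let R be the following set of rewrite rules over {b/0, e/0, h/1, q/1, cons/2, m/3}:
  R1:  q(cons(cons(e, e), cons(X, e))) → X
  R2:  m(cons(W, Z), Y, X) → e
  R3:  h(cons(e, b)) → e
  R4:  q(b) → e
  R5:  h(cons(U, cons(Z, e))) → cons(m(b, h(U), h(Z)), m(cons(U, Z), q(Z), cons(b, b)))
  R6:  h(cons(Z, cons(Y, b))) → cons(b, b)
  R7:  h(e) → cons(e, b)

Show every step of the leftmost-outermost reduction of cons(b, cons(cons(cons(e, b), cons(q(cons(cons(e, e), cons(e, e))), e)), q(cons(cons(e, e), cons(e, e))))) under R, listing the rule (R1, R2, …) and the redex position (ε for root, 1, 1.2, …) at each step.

cons(b, cons(cons(cons(e, b), cons(e, e)), e))

1. cons(b, cons(cons(cons(e, b), cons(q(cons(cons(e, e), cons(e, e))), e)), q(cons(cons(e, e), cons(e, e)))))  →  cons(b, cons(cons(cons(e, b), cons(e, e)), q(cons(cons(e, e), cons(e, e)))))   [R1 at 2.1.2.1]
2. cons(b, cons(cons(cons(e, b), cons(e, e)), q(cons(cons(e, e), cons(e, e)))))  →  cons(b, cons(cons(cons(e, b), cons(e, e)), e))   [R1 at 2.2]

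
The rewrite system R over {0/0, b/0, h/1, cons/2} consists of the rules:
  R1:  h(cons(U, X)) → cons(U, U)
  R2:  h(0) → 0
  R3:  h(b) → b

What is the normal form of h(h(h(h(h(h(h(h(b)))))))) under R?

1. h(h(h(h(h(h(h(h(b))))))))  →  h(h(h(h(h(h(h(b)))))))   [R3 at 1.1.1.1.1.1.1]
2. h(h(h(h(h(h(h(b)))))))  →  h(h(h(h(h(h(b))))))   [R3 at 1.1.1.1.1.1]
3. h(h(h(h(h(h(b))))))  →  h(h(h(h(h(b)))))   [R3 at 1.1.1.1.1]
4. h(h(h(h(h(b)))))  →  h(h(h(h(b))))   [R3 at 1.1.1.1]
5. h(h(h(h(b))))  →  h(h(h(b)))   [R3 at 1.1.1]
6. h(h(h(b)))  →  h(h(b))   [R3 at 1.1]
7. h(h(b))  →  h(b)   [R3 at 1]
8. h(b)  →  b   [R3 at ε]

b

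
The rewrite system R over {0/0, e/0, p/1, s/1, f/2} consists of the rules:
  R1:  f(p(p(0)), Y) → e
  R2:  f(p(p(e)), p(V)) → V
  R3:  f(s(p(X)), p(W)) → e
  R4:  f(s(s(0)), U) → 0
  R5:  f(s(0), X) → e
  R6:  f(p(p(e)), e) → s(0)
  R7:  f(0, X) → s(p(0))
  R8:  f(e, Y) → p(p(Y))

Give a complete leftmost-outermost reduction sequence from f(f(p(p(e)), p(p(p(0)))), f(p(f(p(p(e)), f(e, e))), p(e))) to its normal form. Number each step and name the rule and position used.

1. f(f(p(p(e)), p(p(p(0)))), f(p(f(p(p(e)), f(e, e))), p(e)))  →  f(p(p(0)), f(p(f(p(p(e)), f(e, e))), p(e)))   [R2 at 1]
2. f(p(p(0)), f(p(f(p(p(e)), f(e, e))), p(e)))  →  e   [R1 at ε]

e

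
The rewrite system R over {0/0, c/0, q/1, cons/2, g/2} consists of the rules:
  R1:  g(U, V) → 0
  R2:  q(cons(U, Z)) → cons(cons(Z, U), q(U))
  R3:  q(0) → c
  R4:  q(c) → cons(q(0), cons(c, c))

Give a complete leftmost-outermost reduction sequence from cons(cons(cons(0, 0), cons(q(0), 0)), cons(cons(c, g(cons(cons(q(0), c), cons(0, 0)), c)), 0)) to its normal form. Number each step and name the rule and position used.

1. cons(cons(cons(0, 0), cons(q(0), 0)), cons(cons(c, g(cons(cons(q(0), c), cons(0, 0)), c)), 0))  →  cons(cons(cons(0, 0), cons(c, 0)), cons(cons(c, g(cons(cons(q(0), c), cons(0, 0)), c)), 0))   [R3 at 1.2.1]
2. cons(cons(cons(0, 0), cons(c, 0)), cons(cons(c, g(cons(cons(q(0), c), cons(0, 0)), c)), 0))  →  cons(cons(cons(0, 0), cons(c, 0)), cons(cons(c, 0), 0))   [R1 at 2.1.2]

cons(cons(cons(0, 0), cons(c, 0)), cons(cons(c, 0), 0))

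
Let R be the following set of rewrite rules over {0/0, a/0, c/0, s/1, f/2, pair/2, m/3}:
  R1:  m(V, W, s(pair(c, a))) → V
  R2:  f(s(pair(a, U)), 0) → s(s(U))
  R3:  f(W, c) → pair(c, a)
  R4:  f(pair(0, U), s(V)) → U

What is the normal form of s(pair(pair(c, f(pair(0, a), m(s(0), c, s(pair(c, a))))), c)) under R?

1. s(pair(pair(c, f(pair(0, a), m(s(0), c, s(pair(c, a))))), c))  →  s(pair(pair(c, f(pair(0, a), s(0))), c))   [R1 at 1.1.2.2]
2. s(pair(pair(c, f(pair(0, a), s(0))), c))  →  s(pair(pair(c, a), c))   [R4 at 1.1.2]

s(pair(pair(c, a), c))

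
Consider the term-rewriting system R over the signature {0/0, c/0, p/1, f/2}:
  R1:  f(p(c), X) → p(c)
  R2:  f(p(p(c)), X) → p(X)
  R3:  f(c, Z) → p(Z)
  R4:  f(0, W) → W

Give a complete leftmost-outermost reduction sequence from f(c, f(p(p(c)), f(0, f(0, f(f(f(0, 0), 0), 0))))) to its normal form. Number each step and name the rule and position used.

1. f(c, f(p(p(c)), f(0, f(0, f(f(f(0, 0), 0), 0)))))  →  p(f(p(p(c)), f(0, f(0, f(f(f(0, 0), 0), 0)))))   [R3 at ε]
2. p(f(p(p(c)), f(0, f(0, f(f(f(0, 0), 0), 0)))))  →  p(p(f(0, f(0, f(f(f(0, 0), 0), 0)))))   [R2 at 1]
3. p(p(f(0, f(0, f(f(f(0, 0), 0), 0)))))  →  p(p(f(0, f(f(f(0, 0), 0), 0))))   [R4 at 1.1]
4. p(p(f(0, f(f(f(0, 0), 0), 0))))  →  p(p(f(f(f(0, 0), 0), 0)))   [R4 at 1.1]
5. p(p(f(f(f(0, 0), 0), 0)))  →  p(p(f(f(0, 0), 0)))   [R4 at 1.1.1.1]
6. p(p(f(f(0, 0), 0)))  →  p(p(f(0, 0)))   [R4 at 1.1.1]
7. p(p(f(0, 0)))  →  p(p(0))   [R4 at 1.1]

p(p(0))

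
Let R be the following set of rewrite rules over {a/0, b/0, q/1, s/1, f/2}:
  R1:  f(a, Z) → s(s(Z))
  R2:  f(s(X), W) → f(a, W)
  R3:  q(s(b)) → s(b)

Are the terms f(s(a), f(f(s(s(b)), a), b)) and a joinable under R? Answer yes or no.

Reduce t₁ = f(s(a), f(f(s(s(b)), a), b)):
1. f(s(a), f(f(s(s(b)), a), b))  →  f(a, f(f(s(s(b)), a), b))   [R2 at ε]
2. f(a, f(f(s(s(b)), a), b))  →  s(s(f(f(s(s(b)), a), b)))   [R1 at ε]
3. s(s(f(f(s(s(b)), a), b)))  →  s(s(f(f(a, a), b)))   [R2 at 1.1.1]
4. s(s(f(f(a, a), b)))  →  s(s(f(s(s(a)), b)))   [R1 at 1.1.1]
5. s(s(f(s(s(a)), b)))  →  s(s(f(a, b)))   [R2 at 1.1]
6. s(s(f(a, b)))  →  s(s(s(s(b))))   [R1 at 1.1]

Reduce t₂ = a:

no — NF(t₁) = s(s(s(s(b)))), NF(t₂) = a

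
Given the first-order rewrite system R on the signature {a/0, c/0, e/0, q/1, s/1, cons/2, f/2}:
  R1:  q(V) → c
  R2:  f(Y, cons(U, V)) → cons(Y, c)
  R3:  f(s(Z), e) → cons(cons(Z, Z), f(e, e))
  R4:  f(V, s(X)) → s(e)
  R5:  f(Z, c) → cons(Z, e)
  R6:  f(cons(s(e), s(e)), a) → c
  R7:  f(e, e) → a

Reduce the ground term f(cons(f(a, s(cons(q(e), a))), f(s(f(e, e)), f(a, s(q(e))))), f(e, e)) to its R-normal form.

1. f(cons(f(a, s(cons(q(e), a))), f(s(f(e, e)), f(a, s(q(e))))), f(e, e))  →  f(cons(s(e), f(s(f(e, e)), f(a, s(q(e))))), f(e, e))   [R4 at 1.1]
2. f(cons(s(e), f(s(f(e, e)), f(a, s(q(e))))), f(e, e))  →  f(cons(s(e), f(s(a), f(a, s(q(e))))), f(e, e))   [R7 at 1.2.1.1]
3. f(cons(s(e), f(s(a), f(a, s(q(e))))), f(e, e))  →  f(cons(s(e), f(s(a), s(e))), f(e, e))   [R4 at 1.2.2]
4. f(cons(s(e), f(s(a), s(e))), f(e, e))  →  f(cons(s(e), s(e)), f(e, e))   [R4 at 1.2]
5. f(cons(s(e), s(e)), f(e, e))  →  f(cons(s(e), s(e)), a)   [R7 at 2]
6. f(cons(s(e), s(e)), a)  →  c   [R6 at ε]

c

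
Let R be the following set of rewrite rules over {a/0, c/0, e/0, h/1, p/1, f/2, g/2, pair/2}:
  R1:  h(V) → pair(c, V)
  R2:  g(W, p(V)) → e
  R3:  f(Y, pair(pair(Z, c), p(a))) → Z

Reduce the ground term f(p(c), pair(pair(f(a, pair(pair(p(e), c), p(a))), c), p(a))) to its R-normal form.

p(e)

1. f(p(c), pair(pair(f(a, pair(pair(p(e), c), p(a))), c), p(a)))  →  f(a, pair(pair(p(e), c), p(a)))   [R3 at ε]
2. f(a, pair(pair(p(e), c), p(a)))  →  p(e)   [R3 at ε]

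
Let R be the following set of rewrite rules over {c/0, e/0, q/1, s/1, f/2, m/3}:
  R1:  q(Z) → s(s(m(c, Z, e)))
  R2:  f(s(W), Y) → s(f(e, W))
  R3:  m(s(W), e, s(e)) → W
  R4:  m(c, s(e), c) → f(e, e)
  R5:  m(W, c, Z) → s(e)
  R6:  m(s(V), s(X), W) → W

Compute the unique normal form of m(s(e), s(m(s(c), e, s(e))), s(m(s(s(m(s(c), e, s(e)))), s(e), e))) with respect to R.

s(e)

1. m(s(e), s(m(s(c), e, s(e))), s(m(s(s(m(s(c), e, s(e)))), s(e), e)))  →  s(m(s(s(m(s(c), e, s(e)))), s(e), e))   [R6 at ε]
2. s(m(s(s(m(s(c), e, s(e)))), s(e), e))  →  s(e)   [R6 at 1]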